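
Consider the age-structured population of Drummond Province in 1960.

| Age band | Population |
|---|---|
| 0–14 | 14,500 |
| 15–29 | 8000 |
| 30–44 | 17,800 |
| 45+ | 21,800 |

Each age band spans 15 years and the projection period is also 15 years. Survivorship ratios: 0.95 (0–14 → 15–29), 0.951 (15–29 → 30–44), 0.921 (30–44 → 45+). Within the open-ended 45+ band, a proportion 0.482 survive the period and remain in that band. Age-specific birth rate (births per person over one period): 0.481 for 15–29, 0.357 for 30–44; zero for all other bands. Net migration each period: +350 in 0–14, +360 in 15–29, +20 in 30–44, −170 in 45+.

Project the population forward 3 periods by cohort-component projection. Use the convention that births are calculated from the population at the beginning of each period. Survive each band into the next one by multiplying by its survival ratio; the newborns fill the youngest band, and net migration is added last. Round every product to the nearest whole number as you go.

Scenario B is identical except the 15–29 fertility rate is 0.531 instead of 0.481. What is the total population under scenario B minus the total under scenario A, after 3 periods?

Period 1:
Births: 8000 × 0.481 = 3848, 17800 × 0.357 = 6355 ⇒ total 10203
15–29: 14500 × 0.95 = 13775
30–44: 8000 × 0.951 = 7608
45+: 17800 × 0.921 + 21800 × 0.482 = 16394 + 10508 = 26902
Net migration: 0–14 + 350 → 10553; 15–29 + 360 → 14135; 30–44 + 20 → 7628; 45+ − 170 → 26732
→ [10553, 14135, 7628, 26732]
Period 2:
Births: 14135 × 0.481 = 6799, 7628 × 0.357 = 2723 ⇒ total 9522
15–29: 10553 × 0.95 = 10025
30–44: 14135 × 0.951 = 13442
45+: 7628 × 0.921 + 26732 × 0.482 = 7025 + 12885 = 19910
Net migration: 0–14 + 350 → 9872; 15–29 + 360 → 10385; 30–44 + 20 → 13462; 45+ − 170 → 19740
→ [9872, 10385, 13462, 19740]
Period 3:
Births: 10385 × 0.481 = 4995, 13462 × 0.357 = 4806 ⇒ total 9801
15–29: 9872 × 0.95 = 9378
30–44: 10385 × 0.951 = 9876
45+: 13462 × 0.921 + 19740 × 0.482 = 12399 + 9515 = 21914
Net migration: 0–14 + 350 → 10151; 15–29 + 360 → 9738; 30–44 + 20 → 9896; 45+ − 170 → 21744
→ [10151, 9738, 9896, 21744]
Scenario A total after 3 periods: 51529
Scenario B projection —
Period 1:
Births: 8000 × 0.531 = 4248, 17800 × 0.357 = 6355 ⇒ total 10603
15–29: 14500 × 0.95 = 13775
30–44: 8000 × 0.951 = 7608
45+: 17800 × 0.921 + 21800 × 0.482 = 16394 + 10508 = 26902
Net migration: 0–14 + 350 → 10953; 15–29 + 360 → 14135; 30–44 + 20 → 7628; 45+ − 170 → 26732
→ [10953, 14135, 7628, 26732]
Period 2:
Births: 14135 × 0.531 = 7506, 7628 × 0.357 = 2723 ⇒ total 10229
15–29: 10953 × 0.95 = 10405
30–44: 14135 × 0.951 = 13442
45+: 7628 × 0.921 + 26732 × 0.482 = 7025 + 12885 = 19910
Net migration: 0–14 + 350 → 10579; 15–29 + 360 → 10765; 30–44 + 20 → 13462; 45+ − 170 → 19740
→ [10579, 10765, 13462, 19740]
Period 3:
Births: 10765 × 0.531 = 5716, 13462 × 0.357 = 4806 ⇒ total 10522
15–29: 10579 × 0.95 = 10050
30–44: 10765 × 0.951 = 10238
45+: 13462 × 0.921 + 19740 × 0.482 = 12399 + 9515 = 21914
Net migration: 0–14 + 350 → 10872; 15–29 + 360 → 10410; 30–44 + 20 → 10258; 45+ − 170 → 21744
→ [10872, 10410, 10258, 21744]
Scenario B total after 3 periods: 53284
Difference B − A = 53284 − 51529 = 1755

1755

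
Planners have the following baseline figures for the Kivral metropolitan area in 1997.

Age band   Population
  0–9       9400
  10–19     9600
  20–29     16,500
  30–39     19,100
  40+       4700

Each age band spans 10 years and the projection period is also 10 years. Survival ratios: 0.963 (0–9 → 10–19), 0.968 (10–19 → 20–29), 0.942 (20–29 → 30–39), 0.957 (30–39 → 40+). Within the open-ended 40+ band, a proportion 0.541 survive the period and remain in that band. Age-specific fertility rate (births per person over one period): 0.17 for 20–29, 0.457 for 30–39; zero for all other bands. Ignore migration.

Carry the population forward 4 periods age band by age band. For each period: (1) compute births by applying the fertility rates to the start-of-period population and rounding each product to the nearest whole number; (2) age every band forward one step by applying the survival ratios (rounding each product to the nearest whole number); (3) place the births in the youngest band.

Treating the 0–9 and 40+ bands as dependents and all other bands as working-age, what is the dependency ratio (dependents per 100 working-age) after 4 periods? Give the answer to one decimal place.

After projecting period 1:
Births: 16500 × 0.17 = 2805, 19100 × 0.457 = 8729 ⇒ total 11534
10–19: 9400 × 0.963 = 9052
20–29: 9600 × 0.968 = 9293
30–39: 16500 × 0.942 = 15543
40+: 19100 × 0.957 + 4700 × 0.541 = 18279 + 2543 = 20822
Population now: 0–9=11534, 10–19=9052, 20–29=9293, 30–39=15543, 40+=20822
After projecting period 2:
Births: 9293 × 0.17 = 1580, 15543 × 0.457 = 7103 ⇒ total 8683
10–19: 11534 × 0.963 = 11107
20–29: 9052 × 0.968 = 8762
30–39: 9293 × 0.942 = 8754
40+: 15543 × 0.957 + 20822 × 0.541 = 14875 + 11265 = 26140
Population now: 0–9=8683, 10–19=11107, 20–29=8762, 30–39=8754, 40+=26140
After projecting period 3:
Births: 8762 × 0.17 = 1490, 8754 × 0.457 = 4001 ⇒ total 5491
10–19: 8683 × 0.963 = 8362
20–29: 11107 × 0.968 = 10752
30–39: 8762 × 0.942 = 8254
40+: 8754 × 0.957 + 26140 × 0.541 = 8378 + 14142 = 22520
Population now: 0–9=5491, 10–19=8362, 20–29=10752, 30–39=8254, 40+=22520
After projecting period 4:
Births: 10752 × 0.17 = 1828, 8254 × 0.457 = 3772 ⇒ total 5600
10–19: 5491 × 0.963 = 5288
20–29: 8362 × 0.968 = 8094
30–39: 10752 × 0.942 = 10128
40+: 8254 × 0.957 + 22520 × 0.541 = 7899 + 12183 = 20082
Population now: 0–9=5600, 10–19=5288, 20–29=8094, 30–39=10128, 40+=20082
Dependents (band 0–9 + band 40+) = 5600 + 20082 = 25682; working-age = 23510; ratio = 25682/23510 × 100 = 109.2

109.2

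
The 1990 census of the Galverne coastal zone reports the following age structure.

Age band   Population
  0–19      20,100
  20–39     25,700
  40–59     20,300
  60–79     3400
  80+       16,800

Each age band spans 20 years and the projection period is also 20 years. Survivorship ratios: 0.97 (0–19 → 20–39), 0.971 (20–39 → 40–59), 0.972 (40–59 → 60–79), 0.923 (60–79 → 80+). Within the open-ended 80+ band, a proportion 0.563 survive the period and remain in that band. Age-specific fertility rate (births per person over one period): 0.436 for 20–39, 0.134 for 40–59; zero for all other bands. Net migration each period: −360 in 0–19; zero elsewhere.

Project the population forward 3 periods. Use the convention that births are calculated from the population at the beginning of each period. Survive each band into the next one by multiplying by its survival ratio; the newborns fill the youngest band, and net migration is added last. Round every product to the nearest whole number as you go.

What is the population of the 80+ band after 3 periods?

Let band 1 be 0–19 through band 5 = 80+.
After projecting period 1:
Births: 25700 × 0.436 = 11205, 20300 × 0.134 = 2720 ⇒ total 13925
Band 2: 20100 × 0.97 = 19497
Band 3: 25700 × 0.971 = 24955
Band 4: 20300 × 0.972 = 19732
Band 5: 3400 × 0.923 + 16800 × 0.563 = 3138 + 9458 = 12596
Net migration: Band 1 − 360 → 13565
Giving 13565 / 19497 / 24955 / 19732 / 12596.
After projecting period 2:
Births: 19497 × 0.436 = 8501, 24955 × 0.134 = 3344 ⇒ total 11845
Band 2: 13565 × 0.97 = 13158
Band 3: 19497 × 0.971 = 18932
Band 4: 24955 × 0.972 = 24256
Band 5: 19732 × 0.923 + 12596 × 0.563 = 18213 + 7092 = 25305
Net migration: Band 1 − 360 → 11485
Giving 11485 / 13158 / 18932 / 24256 / 25305.
After projecting period 3:
Births: 13158 × 0.436 = 5737, 18932 × 0.134 = 2537 ⇒ total 8274
Band 2: 11485 × 0.97 = 11140
Band 3: 13158 × 0.971 = 12776
Band 4: 18932 × 0.972 = 18402
Band 5: 24256 × 0.923 + 25305 × 0.563 = 22388 + 14247 = 36635
Net migration: Band 1 − 360 → 7914
Giving 7914 / 11140 / 12776 / 18402 / 36635.

36635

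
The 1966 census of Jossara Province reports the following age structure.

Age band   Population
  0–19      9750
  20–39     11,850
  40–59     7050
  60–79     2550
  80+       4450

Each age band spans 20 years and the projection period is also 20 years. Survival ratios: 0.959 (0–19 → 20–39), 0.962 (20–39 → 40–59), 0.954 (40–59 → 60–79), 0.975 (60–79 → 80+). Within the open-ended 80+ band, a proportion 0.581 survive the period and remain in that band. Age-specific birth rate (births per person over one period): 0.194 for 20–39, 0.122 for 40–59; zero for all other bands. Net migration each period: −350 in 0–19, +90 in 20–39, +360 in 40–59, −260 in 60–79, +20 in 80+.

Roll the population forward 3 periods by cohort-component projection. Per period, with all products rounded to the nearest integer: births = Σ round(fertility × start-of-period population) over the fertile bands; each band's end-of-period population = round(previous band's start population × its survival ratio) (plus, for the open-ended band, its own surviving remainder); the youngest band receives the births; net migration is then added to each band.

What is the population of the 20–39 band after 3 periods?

2886

Call the bands 1 to 5, youngest first.
Period 1:
Births: 11850 * 0.194 = 2299, 7050 * 0.122 = 860 → total 3159
Band 2: 9750 * 0.959 = 9350
Band 3: 11850 * 0.962 = 11400
Band 4: 7050 * 0.954 = 6726
Band 5: 2550 * 0.975 + 4450 * 0.581 = 2486 + 2585 = 5071
Net migration: Band 1 − 350 → 2809; Band 2 + 90 → 9440; Band 3 + 360 → 11760; Band 4 − 260 → 6466; Band 5 + 20 → 5091
End of period: [2809, 9440, 11760, 6466, 5091]
Period 2:
Births: 9440 * 0.194 = 1831, 11760 * 0.122 = 1435 → total 3266
Band 2: 2809 * 0.959 = 2694
Band 3: 9440 * 0.962 = 9081
Band 4: 11760 * 0.954 = 11219
Band 5: 6466 * 0.975 + 5091 * 0.581 = 6304 + 2958 = 9262
Net migration: Band 1 − 350 → 2916; Band 2 + 90 → 2784; Band 3 + 360 → 9441; Band 4 − 260 → 10959; Band 5 + 20 → 9282
End of period: [2916, 2784, 9441, 10959, 9282]
Period 3:
Births: 2784 * 0.194 = 540, 9441 * 0.122 = 1152 → total 1692
Band 2: 2916 * 0.959 = 2796
Band 3: 2784 * 0.962 = 2678
Band 4: 9441 * 0.954 = 9007
Band 5: 10959 * 0.975 + 9282 * 0.581 = 10685 + 5393 = 16078
Net migration: Band 1 − 350 → 1342; Band 2 + 90 → 2886; Band 3 + 360 → 3038; Band 4 − 260 → 8747; Band 5 + 20 → 16098
End of period: [1342, 2886, 3038, 8747, 16098]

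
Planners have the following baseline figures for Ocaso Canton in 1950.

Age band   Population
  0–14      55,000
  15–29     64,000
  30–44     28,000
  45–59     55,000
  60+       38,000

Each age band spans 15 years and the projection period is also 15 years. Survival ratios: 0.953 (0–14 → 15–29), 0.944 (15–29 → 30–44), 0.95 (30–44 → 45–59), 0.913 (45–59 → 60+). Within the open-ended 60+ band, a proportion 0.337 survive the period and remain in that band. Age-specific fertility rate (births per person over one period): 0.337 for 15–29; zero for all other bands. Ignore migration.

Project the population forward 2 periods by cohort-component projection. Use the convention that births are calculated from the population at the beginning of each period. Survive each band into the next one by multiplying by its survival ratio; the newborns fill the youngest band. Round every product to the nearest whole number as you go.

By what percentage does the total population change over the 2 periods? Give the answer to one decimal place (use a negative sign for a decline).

After projecting period 1:
Births: 64000 * 0.337 = 21568
15–29: 55000 * 0.953 = 52415
30–44: 64000 * 0.944 = 60416
45–59: 28000 * 0.95 = 26600
60+: 55000 * 0.913 + 38000 * 0.337 = 50215 + 12806 = 63021
Giving 21568 / 52415 / 60416 / 26600 / 63021.
After projecting period 2:
Births: 52415 * 0.337 = 17664
15–29: 21568 * 0.953 = 20554
30–44: 52415 * 0.944 = 49480
45–59: 60416 * 0.95 = 57395
60+: 26600 * 0.913 + 63021 * 0.337 = 24286 + 21238 = 45524
Giving 17664 / 20554 / 49480 / 57395 / 45524.
Total: 240000 → 190617; change = -49383; percentage change = -20.6%

-20.6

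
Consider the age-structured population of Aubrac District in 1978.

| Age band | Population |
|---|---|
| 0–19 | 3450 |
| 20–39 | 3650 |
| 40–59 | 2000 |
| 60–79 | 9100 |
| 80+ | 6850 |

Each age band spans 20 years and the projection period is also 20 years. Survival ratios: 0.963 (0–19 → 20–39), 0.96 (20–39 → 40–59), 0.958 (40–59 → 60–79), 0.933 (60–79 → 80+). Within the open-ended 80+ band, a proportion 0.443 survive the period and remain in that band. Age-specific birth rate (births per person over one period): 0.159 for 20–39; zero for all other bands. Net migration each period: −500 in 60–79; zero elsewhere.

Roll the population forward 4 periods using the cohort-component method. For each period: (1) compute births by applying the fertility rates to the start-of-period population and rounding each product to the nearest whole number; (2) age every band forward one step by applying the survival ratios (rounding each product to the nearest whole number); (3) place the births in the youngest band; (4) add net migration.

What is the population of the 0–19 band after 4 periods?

81

Let band 1 be 0–19 through band 5 = 80+.
Period 1.
Births: 3650 * 0.159 = 580
Band 2: 3450 * 0.963 = 3322
Band 3: 3650 * 0.96 = 3504
Band 4: 2000 * 0.958 = 1916
Band 5: 9100 * 0.933 + 6850 * 0.443 = 8490 + 3035 = 11525
Net migration: Band 4 − 500 → 1416
Population now: 0–19=580, 20–39=3322, 40–59=3504, 60–79=1416, 80+=11525
Period 2.
Births: 3322 * 0.159 = 528
Band 2: 580 * 0.963 = 559
Band 3: 3322 * 0.96 = 3189
Band 4: 3504 * 0.958 = 3357
Band 5: 1416 * 0.933 + 11525 * 0.443 = 1321 + 5106 = 6427
Net migration: Band 4 − 500 → 2857
Population now: 0–19=528, 20–39=559, 40–59=3189, 60–79=2857, 80+=6427
Period 3.
Births: 559 * 0.159 = 89
Band 2: 528 * 0.963 = 508
Band 3: 559 * 0.96 = 537
Band 4: 3189 * 0.958 = 3055
Band 5: 2857 * 0.933 + 6427 * 0.443 = 2666 + 2847 = 5513
Net migration: Band 4 − 500 → 2555
Population now: 0–19=89, 20–39=508, 40–59=537, 60–79=2555, 80+=5513
Period 4.
Births: 508 * 0.159 = 81
Band 2: 89 * 0.963 = 86
Band 3: 508 * 0.96 = 488
Band 4: 537 * 0.958 = 514
Band 5: 2555 * 0.933 + 5513 * 0.443 = 2384 + 2442 = 4826
Net migration: Band 4 − 500 → 14
Population now: 0–19=81, 20–39=86, 40–59=488, 60–79=14, 80+=4826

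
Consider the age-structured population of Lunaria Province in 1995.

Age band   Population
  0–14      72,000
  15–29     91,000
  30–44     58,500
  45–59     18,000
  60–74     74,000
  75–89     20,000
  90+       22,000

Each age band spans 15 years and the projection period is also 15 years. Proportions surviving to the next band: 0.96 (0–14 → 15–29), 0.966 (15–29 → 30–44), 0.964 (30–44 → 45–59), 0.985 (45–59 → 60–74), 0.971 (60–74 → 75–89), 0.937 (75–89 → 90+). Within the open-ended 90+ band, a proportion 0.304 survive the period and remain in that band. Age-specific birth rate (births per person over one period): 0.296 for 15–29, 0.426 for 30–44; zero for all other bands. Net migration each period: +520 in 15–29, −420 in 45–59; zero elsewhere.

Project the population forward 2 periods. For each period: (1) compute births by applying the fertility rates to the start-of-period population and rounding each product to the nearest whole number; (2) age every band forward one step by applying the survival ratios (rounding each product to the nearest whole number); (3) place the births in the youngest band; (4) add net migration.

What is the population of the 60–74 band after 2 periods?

55134

Numbering the groups 1..7 from youngest to oldest:
— Period 1 —
Births: 91000 × 0.296 = 26936  |  58500 × 0.426 = 24921 ⇒ total 51857
Group 2: 72000 × 0.96 = 69120
Group 3: 91000 × 0.966 = 87906
Group 4: 58500 × 0.964 = 56394
Group 5: 18000 × 0.985 = 17730
Group 6: 74000 × 0.971 = 71854
Group 7: 20000 × 0.937 + 22000 × 0.304 = 18740 + 6688 = 25428
Net migration: Group 2 + 520 → 69640; Group 4 − 420 → 55974
Population now: 0–14=51857, 15–29=69640, 30–44=87906, 45–59=55974, 60–74=17730, 75–89=71854, 90+=25428
— Period 2 —
Births: 69640 × 0.296 = 20613  |  87906 × 0.426 = 37448 ⇒ total 58061
Group 2: 51857 × 0.96 = 49783
Group 3: 69640 × 0.966 = 67272
Group 4: 87906 × 0.964 = 84741
Group 5: 55974 × 0.985 = 55134
Group 6: 17730 × 0.971 = 17216
Group 7: 71854 × 0.937 + 25428 × 0.304 = 67327 + 7730 = 75057
Net migration: Group 2 + 520 → 50303; Group 4 − 420 → 84321
Population now: 0–14=58061, 15–29=50303, 30–44=67272, 45–59=84321, 60–74=55134, 75–89=17216, 90+=75057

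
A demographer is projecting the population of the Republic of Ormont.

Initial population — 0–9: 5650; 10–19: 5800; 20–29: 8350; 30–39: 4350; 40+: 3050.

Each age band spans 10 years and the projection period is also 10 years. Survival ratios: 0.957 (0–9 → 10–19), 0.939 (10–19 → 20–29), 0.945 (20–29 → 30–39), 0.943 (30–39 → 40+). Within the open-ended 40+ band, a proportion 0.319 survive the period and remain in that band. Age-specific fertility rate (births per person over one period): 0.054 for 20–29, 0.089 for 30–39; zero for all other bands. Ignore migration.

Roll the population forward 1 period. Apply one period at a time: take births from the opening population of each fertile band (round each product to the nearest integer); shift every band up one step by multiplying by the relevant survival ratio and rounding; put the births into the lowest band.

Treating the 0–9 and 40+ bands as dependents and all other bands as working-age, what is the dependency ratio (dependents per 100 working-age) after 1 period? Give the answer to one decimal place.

31.5

Call the groups 1 to 5, youngest first.
After projecting period 1:
Births: 8350 × 0.054 = 451 ; 4350 × 0.089 = 387 ⇒ total 838
Group 2: 5650 × 0.957 = 5407
Group 3: 5800 × 0.939 = 5446
Group 4: 8350 × 0.945 = 7891
Group 5: 4350 × 0.943 + 3050 × 0.319 = 4102 + 973 = 5075
Giving 838 / 5407 / 5446 / 7891 / 5075.
Dependents (band 0–9 + band 40+) = 838 + 5075 = 5913; working-age = 18744; ratio = 5913/18744 × 100 = 31.5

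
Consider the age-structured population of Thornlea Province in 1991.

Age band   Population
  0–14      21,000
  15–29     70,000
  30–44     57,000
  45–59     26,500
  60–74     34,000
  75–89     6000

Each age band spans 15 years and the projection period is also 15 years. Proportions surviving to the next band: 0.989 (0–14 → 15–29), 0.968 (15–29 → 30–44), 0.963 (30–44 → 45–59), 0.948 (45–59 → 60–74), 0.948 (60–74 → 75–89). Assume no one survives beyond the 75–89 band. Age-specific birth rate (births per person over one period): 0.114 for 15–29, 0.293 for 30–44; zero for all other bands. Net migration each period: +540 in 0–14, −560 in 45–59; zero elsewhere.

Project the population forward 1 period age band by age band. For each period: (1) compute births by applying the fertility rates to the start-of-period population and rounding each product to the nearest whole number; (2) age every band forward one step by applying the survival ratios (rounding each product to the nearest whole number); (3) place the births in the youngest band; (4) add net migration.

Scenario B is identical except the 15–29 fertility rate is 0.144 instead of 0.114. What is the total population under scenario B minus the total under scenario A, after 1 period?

2100

Call the groups 1 to 6, youngest first.
After projecting period 1:
Births: 70000 × 0.114 = 7980 ; 57000 × 0.293 = 16701 ⇒ total 24681
Group 2: 21000 × 0.989 = 20769
Group 3: 70000 × 0.968 = 67760
Group 4: 57000 × 0.963 = 54891
Group 5: 26500 × 0.948 = 25122
Group 6: 34000 × 0.948 = 32232
Net migration: Group 1 + 540 → 25221; Group 4 − 560 → 54331
End of period: [25221, 20769, 67760, 54331, 25122, 32232]
Scenario A total after 1 period: 225435
Scenario B projection —
After projecting period 1:
Births: 70000 × 0.144 = 10080 ; 57000 × 0.293 = 16701 ⇒ total 26781
Group 2: 21000 × 0.989 = 20769
Group 3: 70000 × 0.968 = 67760
Group 4: 57000 × 0.963 = 54891
Group 5: 26500 × 0.948 = 25122
Group 6: 34000 × 0.948 = 32232
Net migration: Group 1 + 540 → 27321; Group 4 − 560 → 54331
End of period: [27321, 20769, 67760, 54331, 25122, 32232]
Scenario B total after 1 period: 227535
Difference B − A = 227535 − 225435 = 2100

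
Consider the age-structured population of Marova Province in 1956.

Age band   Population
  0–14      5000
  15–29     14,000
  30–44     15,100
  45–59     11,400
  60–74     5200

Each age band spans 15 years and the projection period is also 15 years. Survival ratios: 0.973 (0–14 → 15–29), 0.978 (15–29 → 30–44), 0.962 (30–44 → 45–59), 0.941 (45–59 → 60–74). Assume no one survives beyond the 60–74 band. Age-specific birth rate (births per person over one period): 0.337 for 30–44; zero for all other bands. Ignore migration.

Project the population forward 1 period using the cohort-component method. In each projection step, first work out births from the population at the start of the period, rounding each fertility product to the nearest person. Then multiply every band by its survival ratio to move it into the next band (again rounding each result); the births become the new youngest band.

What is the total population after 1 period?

Call the groups 1 to 5, youngest first.
Period 1:
Births: 15100 * 0.337 = 5089
Group 2: 5000 * 0.973 = 4865
Group 3: 14000 * 0.978 = 13692
Group 4: 15100 * 0.962 = 14526
Group 5: 11400 * 0.941 = 10727
Giving 5089 / 4865 / 13692 / 14526 / 10727.
Total after period 1: 5089 + 4865 + 13692 + 14526 + 10727 = 48899

48899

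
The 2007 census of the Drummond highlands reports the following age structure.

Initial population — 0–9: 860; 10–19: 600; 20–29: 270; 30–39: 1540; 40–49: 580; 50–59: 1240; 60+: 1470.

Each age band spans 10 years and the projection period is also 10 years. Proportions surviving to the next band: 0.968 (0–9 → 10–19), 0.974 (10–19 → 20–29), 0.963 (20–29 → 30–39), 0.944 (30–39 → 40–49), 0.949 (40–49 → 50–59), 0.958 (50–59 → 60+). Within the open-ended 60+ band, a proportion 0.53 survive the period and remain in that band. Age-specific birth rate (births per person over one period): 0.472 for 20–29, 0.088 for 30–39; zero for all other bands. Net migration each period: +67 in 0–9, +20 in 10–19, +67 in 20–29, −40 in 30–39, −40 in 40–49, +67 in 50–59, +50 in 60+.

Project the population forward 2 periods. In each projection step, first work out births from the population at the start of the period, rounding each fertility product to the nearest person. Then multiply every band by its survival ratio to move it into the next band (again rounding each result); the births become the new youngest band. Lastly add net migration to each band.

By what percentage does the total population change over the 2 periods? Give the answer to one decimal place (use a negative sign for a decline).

(Bands numbered youngest = 1 to oldest = 7.)
— Period 1 —
Births: 270 * 0.472 = 127 ; 1540 * 0.088 = 136 ⇒ total 263
Band 2: 860 * 0.968 = 832
Band 3: 600 * 0.974 = 584
Band 4: 270 * 0.963 = 260
Band 5: 1540 * 0.944 = 1454
Band 6: 580 * 0.949 = 550
Band 7: 1240 * 0.958 + 1470 * 0.53 = 1188 + 779 = 1967
Net migration: Band 1 + 67 → 330; Band 2 + 20 → 852; Band 3 + 67 → 651; Band 4 − 40 → 220; Band 5 − 40 → 1414; Band 6 + 67 → 617; Band 7 + 50 → 2017
Population now: 0–9=330, 10–19=852, 20–29=651, 30–39=220, 40–49=1414, 50–59=617, 60+=2017
— Period 2 —
Births: 651 * 0.472 = 307 ; 220 * 0.088 = 19 ⇒ total 326
Band 2: 330 * 0.968 = 319
Band 3: 852 * 0.974 = 830
Band 4: 651 * 0.963 = 627
Band 5: 220 * 0.944 = 208
Band 6: 1414 * 0.949 = 1342
Band 7: 617 * 0.958 + 2017 * 0.53 = 591 + 1069 = 1660
Net migration: Band 1 + 67 → 393; Band 2 + 20 → 339; Band 3 + 67 → 897; Band 4 − 40 → 587; Band 5 − 40 → 168; Band 6 + 67 → 1409; Band 7 + 50 → 1710
Population now: 0–9=393, 10–19=339, 20–29=897, 30–39=587, 40–49=168, 50–59=1409, 60+=1710
Total: 6560 → 5503; change = -1057; percentage change = -16.1%

-16.1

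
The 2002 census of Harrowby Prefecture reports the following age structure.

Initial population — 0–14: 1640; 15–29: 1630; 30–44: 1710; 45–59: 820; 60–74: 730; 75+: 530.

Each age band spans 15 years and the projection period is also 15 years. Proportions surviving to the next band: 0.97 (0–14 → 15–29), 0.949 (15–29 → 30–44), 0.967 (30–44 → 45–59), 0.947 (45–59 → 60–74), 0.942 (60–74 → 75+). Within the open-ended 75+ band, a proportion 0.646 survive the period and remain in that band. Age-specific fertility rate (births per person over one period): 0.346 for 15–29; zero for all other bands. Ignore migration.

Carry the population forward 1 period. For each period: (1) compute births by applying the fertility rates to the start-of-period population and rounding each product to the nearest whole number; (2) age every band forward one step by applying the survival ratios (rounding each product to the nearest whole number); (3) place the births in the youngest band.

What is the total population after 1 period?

7163

Period 1.
Births: 1630 * 0.346 = 564
15–29: 1640 * 0.97 = 1591
30–44: 1630 * 0.949 = 1547
45–59: 1710 * 0.967 = 1654
60–74: 820 * 0.947 = 777
75+: 730 * 0.942 + 530 * 0.646 = 688 + 342 = 1030
End of period: [564, 1591, 1547, 1654, 777, 1030]
Total after period 1: 564 + 1591 + 1547 + 1654 + 777 + 1030 = 7163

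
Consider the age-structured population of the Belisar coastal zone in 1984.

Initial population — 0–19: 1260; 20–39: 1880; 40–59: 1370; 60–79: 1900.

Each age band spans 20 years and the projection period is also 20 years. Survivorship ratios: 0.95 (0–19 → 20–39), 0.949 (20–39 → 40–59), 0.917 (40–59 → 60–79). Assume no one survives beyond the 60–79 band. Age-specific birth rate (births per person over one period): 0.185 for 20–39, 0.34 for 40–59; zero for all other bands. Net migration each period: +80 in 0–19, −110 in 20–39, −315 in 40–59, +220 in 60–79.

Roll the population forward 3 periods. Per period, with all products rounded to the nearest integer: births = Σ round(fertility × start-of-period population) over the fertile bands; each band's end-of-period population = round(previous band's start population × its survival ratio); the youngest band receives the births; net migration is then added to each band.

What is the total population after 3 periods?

2355

Numbering the groups 1..4 from youngest to oldest:
[period 1]
Births: 1880 × 0.185 = 348  |  1370 × 0.34 = 466 → 814
Group 2: 1260 × 0.95 = 1197
Group 3: 1880 × 0.949 = 1784
Group 4: 1370 × 0.917 = 1256
Net migration: Group 1 + 80 → 894; Group 2 − 110 → 1087; Group 3 − 315 → 1469; Group 4 + 220 → 1476
→ [894, 1087, 1469, 1476]
[period 2]
Births: 1087 × 0.185 = 201  |  1469 × 0.34 = 499 → 700
Group 2: 894 × 0.95 = 849
Group 3: 1087 × 0.949 = 1032
Group 4: 1469 × 0.917 = 1347
Net migration: Group 1 + 80 → 780; Group 2 − 110 → 739; Group 3 − 315 → 717; Group 4 + 220 → 1567
→ [780, 739, 717, 1567]
[period 3]
Births: 739 × 0.185 = 137  |  717 × 0.34 = 244 → 381
Group 2: 780 × 0.95 = 741
Group 3: 739 × 0.949 = 701
Group 4: 717 × 0.917 = 657
Net migration: Group 1 + 80 → 461; Group 2 − 110 → 631; Group 3 − 315 → 386; Group 4 + 220 → 877
→ [461, 631, 386, 877]
Total after period 3: 461 + 631 + 386 + 877 = 2355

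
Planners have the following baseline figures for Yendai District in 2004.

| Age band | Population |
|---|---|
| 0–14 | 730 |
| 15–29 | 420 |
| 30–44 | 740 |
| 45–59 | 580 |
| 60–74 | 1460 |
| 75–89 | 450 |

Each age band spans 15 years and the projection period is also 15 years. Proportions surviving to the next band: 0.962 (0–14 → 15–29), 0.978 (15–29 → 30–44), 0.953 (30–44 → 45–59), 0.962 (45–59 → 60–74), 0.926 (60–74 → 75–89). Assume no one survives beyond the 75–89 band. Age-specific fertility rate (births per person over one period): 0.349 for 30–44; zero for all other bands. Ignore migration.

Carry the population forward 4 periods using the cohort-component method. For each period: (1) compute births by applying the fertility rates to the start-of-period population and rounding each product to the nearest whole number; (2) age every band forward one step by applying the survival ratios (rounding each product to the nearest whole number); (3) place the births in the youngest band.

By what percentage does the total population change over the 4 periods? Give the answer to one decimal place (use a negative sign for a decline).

— Period 1 —
Births: 740 × 0.349 = 258
15–29: 730 × 0.962 = 702
30–44: 420 × 0.978 = 411
45–59: 740 × 0.953 = 705
60–74: 580 × 0.962 = 558
75–89: 1460 × 0.926 = 1352
End of period: [258, 702, 411, 705, 558, 1352]
— Period 2 —
Births: 411 × 0.349 = 143
15–29: 258 × 0.962 = 248
30–44: 702 × 0.978 = 687
45–59: 411 × 0.953 = 392
60–74: 705 × 0.962 = 678
75–89: 558 × 0.926 = 517
End of period: [143, 248, 687, 392, 678, 517]
— Period 3 —
Births: 687 × 0.349 = 240
15–29: 143 × 0.962 = 138
30–44: 248 × 0.978 = 243
45–59: 687 × 0.953 = 655
60–74: 392 × 0.962 = 377
75–89: 678 × 0.926 = 628
End of period: [240, 138, 243, 655, 377, 628]
— Period 4 —
Births: 243 × 0.349 = 85
15–29: 240 × 0.962 = 231
30–44: 138 × 0.978 = 135
45–59: 243 × 0.953 = 232
60–74: 655 × 0.962 = 630
75–89: 377 × 0.926 = 349
End of period: [85, 231, 135, 232, 630, 349]
Total: 4380 → 1662; change = -2718; percentage change = -62.1%

-62.1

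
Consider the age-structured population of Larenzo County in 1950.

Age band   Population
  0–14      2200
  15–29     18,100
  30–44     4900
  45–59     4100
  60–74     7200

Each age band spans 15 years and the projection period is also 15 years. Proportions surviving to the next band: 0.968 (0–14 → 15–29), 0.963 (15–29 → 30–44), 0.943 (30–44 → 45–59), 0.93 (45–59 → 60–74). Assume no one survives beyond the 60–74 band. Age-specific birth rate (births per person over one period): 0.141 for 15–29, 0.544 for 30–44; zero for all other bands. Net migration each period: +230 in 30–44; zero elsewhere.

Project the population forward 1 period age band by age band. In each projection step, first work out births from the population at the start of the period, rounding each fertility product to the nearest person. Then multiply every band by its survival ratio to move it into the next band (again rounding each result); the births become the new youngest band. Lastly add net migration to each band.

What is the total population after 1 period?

33442

Numbering the groups 1..5 from youngest to oldest:
Period 1.
Births: 18100 × 0.141 = 2552, 4900 × 0.544 = 2666 → 5218
Group 2: 2200 × 0.968 = 2130
Group 3: 18100 × 0.963 = 17430
Group 4: 4900 × 0.943 = 4621
Group 5: 4100 × 0.93 = 3813
Net migration: Group 3 + 230 → 17660
End of period: [5218, 2130, 17660, 4621, 3813]
Total after period 1: 5218 + 2130 + 17660 + 4621 + 3813 = 33442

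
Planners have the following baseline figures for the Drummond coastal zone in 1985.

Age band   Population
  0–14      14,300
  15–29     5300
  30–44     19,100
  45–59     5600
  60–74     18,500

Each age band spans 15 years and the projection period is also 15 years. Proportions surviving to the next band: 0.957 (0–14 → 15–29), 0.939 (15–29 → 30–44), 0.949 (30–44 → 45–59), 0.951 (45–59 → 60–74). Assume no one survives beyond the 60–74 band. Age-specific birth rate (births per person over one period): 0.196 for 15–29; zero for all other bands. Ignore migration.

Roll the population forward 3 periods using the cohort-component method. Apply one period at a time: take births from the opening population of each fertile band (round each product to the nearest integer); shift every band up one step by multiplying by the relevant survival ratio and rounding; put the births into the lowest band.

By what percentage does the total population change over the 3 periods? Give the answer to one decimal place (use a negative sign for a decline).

(Groups numbered youngest = 1 to oldest = 5.)
Period 1:
Births: 5300 × 0.196 = 1039
Group 2: 14300 × 0.957 = 13685
Group 3: 5300 × 0.939 = 4977
Group 4: 19100 × 0.949 = 18126
Group 5: 5600 × 0.951 = 5326
→ [1039, 13685, 4977, 18126, 5326]
Period 2:
Births: 13685 × 0.196 = 2682
Group 2: 1039 × 0.957 = 994
Group 3: 13685 × 0.939 = 12850
Group 4: 4977 × 0.949 = 4723
Group 5: 18126 × 0.951 = 17238
→ [2682, 994, 12850, 4723, 17238]
Period 3:
Births: 994 × 0.196 = 195
Group 2: 2682 × 0.957 = 2567
Group 3: 994 × 0.939 = 933
Group 4: 12850 × 0.949 = 12195
Group 5: 4723 × 0.951 = 4492
→ [195, 2567, 933, 12195, 4492]
Total: 62800 → 20382; change = -42418; percentage change = -67.5%

-67.5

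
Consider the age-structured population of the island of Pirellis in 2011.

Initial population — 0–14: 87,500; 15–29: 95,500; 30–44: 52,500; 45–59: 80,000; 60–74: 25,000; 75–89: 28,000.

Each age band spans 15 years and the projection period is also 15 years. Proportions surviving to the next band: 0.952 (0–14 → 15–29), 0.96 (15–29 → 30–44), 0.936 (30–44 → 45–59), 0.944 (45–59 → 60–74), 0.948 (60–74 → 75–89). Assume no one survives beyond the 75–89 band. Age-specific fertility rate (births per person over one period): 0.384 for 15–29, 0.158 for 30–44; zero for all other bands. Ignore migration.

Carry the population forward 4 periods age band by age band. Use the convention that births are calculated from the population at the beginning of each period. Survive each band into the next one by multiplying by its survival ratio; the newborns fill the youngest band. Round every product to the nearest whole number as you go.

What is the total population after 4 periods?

279551

Period 1:
Births: 95500 × 0.384 = 36672, 52500 × 0.158 = 8295 ⇒ total 44967
15–29: 87500 × 0.952 = 83300
30–44: 95500 × 0.96 = 91680
45–59: 52500 × 0.936 = 49140
60–74: 80000 × 0.944 = 75520
75–89: 25000 × 0.948 = 23700
End of period: [44967, 83300, 91680, 49140, 75520, 23700]
Period 2:
Births: 83300 × 0.384 = 31987, 91680 × 0.158 = 14485 ⇒ total 46472
15–29: 44967 × 0.952 = 42809
30–44: 83300 × 0.96 = 79968
45–59: 91680 × 0.936 = 85812
60–74: 49140 × 0.944 = 46388
75–89: 75520 × 0.948 = 71593
End of period: [46472, 42809, 79968, 85812, 46388, 71593]
Period 3:
Births: 42809 × 0.384 = 16439, 79968 × 0.158 = 12635 ⇒ total 29074
15–29: 46472 × 0.952 = 44241
30–44: 42809 × 0.96 = 41097
45–59: 79968 × 0.936 = 74850
60–74: 85812 × 0.944 = 81007
75–89: 46388 × 0.948 = 43976
End of period: [29074, 44241, 41097, 74850, 81007, 43976]
Period 4:
Births: 44241 × 0.384 = 16989, 41097 × 0.158 = 6493 ⇒ total 23482
15–29: 29074 × 0.952 = 27678
30–44: 44241 × 0.96 = 42471
45–59: 41097 × 0.936 = 38467
60–74: 74850 × 0.944 = 70658
75–89: 81007 × 0.948 = 76795
End of period: [23482, 27678, 42471, 38467, 70658, 76795]
Total after period 4: 23482 + 27678 + 42471 + 38467 + 70658 + 76795 = 279551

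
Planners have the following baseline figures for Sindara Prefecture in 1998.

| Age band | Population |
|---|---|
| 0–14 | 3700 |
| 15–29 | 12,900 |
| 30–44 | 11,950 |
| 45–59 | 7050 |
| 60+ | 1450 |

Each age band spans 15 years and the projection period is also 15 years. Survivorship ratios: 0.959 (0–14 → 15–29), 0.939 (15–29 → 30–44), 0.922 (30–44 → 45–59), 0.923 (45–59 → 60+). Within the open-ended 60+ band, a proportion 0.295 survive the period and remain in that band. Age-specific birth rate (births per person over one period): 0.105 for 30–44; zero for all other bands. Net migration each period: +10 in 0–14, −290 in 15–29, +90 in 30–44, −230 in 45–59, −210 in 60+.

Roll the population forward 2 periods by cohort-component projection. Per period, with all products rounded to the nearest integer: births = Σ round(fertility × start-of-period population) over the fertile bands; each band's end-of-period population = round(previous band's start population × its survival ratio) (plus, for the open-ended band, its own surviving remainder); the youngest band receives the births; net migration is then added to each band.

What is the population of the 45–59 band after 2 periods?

Numbering the bands 1..5 from youngest to oldest:
Period 1.
Births: 11950 × 0.105 = 1255
Band 2: 3700 × 0.959 = 3548
Band 3: 12900 × 0.939 = 12113
Band 4: 11950 × 0.922 = 11018
Band 5: 7050 × 0.923 + 1450 × 0.295 = 6507 + 428 = 6935
Net migration: Band 1 + 10 → 1265; Band 2 − 290 → 3258; Band 3 + 90 → 12203; Band 4 − 230 → 10788; Band 5 − 210 → 6725
Population now: 0–14=1265, 15–29=3258, 30–44=12203, 45–59=10788, 60+=6725
Period 2.
Births: 12203 × 0.105 = 1281
Band 2: 1265 × 0.959 = 1213
Band 3: 3258 × 0.939 = 3059
Band 4: 12203 × 0.922 = 11251
Band 5: 10788 × 0.923 + 6725 × 0.295 = 9957 + 1984 = 11941
Net migration: Band 1 + 10 → 1291; Band 2 − 290 → 923; Band 3 + 90 → 3149; Band 4 − 230 → 11021; Band 5 − 210 → 11731
Population now: 0–14=1291, 15–29=923, 30–44=3149, 45–59=11021, 60+=11731

11021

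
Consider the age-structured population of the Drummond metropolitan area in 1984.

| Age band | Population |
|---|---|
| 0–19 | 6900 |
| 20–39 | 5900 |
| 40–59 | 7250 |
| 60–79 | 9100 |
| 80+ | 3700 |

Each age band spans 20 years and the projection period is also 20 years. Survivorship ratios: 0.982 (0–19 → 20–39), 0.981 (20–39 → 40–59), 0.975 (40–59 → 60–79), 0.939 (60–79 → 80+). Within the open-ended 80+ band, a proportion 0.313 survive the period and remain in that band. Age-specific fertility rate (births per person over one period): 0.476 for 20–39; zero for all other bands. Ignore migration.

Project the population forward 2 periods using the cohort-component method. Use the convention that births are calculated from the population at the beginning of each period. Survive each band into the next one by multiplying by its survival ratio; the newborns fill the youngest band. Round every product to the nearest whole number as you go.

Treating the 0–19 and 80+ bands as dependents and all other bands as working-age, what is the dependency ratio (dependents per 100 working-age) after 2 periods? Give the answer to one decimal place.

85.7

Call the groups 1 to 5, youngest first.
Period 1:
Births: 5900 * 0.476 = 2808
Group 2: 6900 * 0.982 = 6776
Group 3: 5900 * 0.981 = 5788
Group 4: 7250 * 0.975 = 7069
Group 5: 9100 * 0.939 + 3700 * 0.313 = 8545 + 1158 = 9703
End of period: [2808, 6776, 5788, 7069, 9703]
Period 2:
Births: 6776 * 0.476 = 3225
Group 2: 2808 * 0.982 = 2757
Group 3: 6776 * 0.981 = 6647
Group 4: 5788 * 0.975 = 5643
Group 5: 7069 * 0.939 + 9703 * 0.313 = 6638 + 3037 = 9675
End of period: [3225, 2757, 6647, 5643, 9675]
Dependents (band 0–19 + band 80+) = 3225 + 9675 = 12900; working-age = 15047; ratio = 12900/15047 × 100 = 85.7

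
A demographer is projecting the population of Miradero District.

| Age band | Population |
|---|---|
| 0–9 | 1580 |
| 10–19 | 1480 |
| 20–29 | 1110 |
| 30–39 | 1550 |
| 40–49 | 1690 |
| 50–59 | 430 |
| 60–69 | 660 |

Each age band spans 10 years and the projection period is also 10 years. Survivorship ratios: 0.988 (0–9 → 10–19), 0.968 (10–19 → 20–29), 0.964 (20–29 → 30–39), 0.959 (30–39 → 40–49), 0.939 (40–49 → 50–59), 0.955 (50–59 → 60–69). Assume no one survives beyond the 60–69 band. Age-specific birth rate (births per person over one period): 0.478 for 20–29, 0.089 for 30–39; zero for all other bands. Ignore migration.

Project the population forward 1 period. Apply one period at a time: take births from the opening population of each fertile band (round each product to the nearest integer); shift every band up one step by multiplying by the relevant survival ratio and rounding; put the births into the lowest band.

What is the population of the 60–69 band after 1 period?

411

Let group 1 be 0–9 through group 7 = 60–69.
[period 1]
Births: 1110 × 0.478 = 531 ; 1550 × 0.089 = 138 — total 669
Group 2: 1580 × 0.988 = 1561
Group 3: 1480 × 0.968 = 1433
Group 4: 1110 × 0.964 = 1070
Group 5: 1550 × 0.959 = 1486
Group 6: 1690 × 0.939 = 1587
Group 7: 430 × 0.955 = 411
End of period: [669, 1561, 1433, 1070, 1486, 1587, 411]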